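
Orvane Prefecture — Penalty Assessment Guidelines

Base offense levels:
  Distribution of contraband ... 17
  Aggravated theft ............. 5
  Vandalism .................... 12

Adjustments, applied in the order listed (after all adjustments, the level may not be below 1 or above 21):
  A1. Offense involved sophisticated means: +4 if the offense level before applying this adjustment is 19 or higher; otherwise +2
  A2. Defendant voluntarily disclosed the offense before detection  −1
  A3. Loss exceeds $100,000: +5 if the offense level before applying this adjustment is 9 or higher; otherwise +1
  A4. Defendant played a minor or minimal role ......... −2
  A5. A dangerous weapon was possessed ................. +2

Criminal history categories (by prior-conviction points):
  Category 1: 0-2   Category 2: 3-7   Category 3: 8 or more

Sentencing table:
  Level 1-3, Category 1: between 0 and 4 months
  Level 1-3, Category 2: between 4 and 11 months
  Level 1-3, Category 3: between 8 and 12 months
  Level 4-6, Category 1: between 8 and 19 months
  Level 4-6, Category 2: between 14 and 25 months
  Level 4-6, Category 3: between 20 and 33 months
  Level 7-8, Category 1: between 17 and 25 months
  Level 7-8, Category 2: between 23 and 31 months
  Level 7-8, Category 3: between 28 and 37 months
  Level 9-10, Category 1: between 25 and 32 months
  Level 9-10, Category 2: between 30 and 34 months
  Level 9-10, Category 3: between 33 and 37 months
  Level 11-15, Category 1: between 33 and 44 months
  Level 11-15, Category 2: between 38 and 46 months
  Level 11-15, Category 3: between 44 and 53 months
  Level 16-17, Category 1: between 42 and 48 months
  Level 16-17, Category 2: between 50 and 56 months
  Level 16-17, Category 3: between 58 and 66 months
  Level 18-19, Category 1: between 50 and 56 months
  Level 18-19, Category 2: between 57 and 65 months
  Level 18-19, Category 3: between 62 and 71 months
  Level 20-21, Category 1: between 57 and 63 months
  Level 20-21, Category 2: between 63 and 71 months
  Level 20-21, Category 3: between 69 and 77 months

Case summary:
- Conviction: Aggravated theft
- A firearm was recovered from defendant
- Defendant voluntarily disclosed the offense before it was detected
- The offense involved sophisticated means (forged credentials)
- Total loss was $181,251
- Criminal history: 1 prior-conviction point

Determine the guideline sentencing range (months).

Base offense level for aggravated theft: 5.
A1 applies (level before this adjustment is 5 < 19, so +2): 5 + 2 = 7.
A2 applies: 7 − 1 = 6.
A3 applies (level before this adjustment is 6 < 9, so +1): 6 + 1 = 7.
A5 applies: 7 + 2 = 9.
Final offense level: 9.
Criminal history: 1 prior point → Category 1 (0-2).
Level 9 falls in the 9-10 band.
Grid: Level 9-10 × Category 1 = 25-32 months.

25-32 months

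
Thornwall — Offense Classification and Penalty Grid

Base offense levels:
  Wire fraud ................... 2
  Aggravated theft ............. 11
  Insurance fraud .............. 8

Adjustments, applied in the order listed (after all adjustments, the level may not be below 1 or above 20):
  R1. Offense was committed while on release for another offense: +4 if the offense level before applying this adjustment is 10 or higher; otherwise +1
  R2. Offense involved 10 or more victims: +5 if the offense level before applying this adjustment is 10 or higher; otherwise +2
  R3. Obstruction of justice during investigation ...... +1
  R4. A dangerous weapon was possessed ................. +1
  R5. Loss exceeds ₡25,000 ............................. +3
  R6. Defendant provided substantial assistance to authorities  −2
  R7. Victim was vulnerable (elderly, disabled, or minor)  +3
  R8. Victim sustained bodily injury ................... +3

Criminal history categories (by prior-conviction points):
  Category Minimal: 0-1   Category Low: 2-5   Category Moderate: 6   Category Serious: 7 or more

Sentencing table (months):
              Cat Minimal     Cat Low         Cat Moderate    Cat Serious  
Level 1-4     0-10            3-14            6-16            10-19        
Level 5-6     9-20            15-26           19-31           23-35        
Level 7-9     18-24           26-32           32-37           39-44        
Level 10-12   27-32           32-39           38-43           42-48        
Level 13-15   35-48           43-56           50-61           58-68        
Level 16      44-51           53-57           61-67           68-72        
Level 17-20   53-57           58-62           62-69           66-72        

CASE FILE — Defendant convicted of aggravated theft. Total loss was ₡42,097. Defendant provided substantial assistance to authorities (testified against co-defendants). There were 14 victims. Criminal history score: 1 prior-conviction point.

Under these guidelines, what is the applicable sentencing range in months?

Base offense level for aggravated theft: 11.
R1 does not apply.
R2 applies (level before this adjustment is 11 ≥ 10, so +5): 11 + 5 = 16.
R5 applies: 16 + 3 = 19.
R6 applies: 19 − 2 = 17.
R8 does not apply.
Final offense level: 17.
Criminal history: 1 prior point → Category Minimal (0-1).
Level 17 falls in the 17-20 band.
Grid: Level 17-20 × Category Minimal = 53-57 months.

53-57 months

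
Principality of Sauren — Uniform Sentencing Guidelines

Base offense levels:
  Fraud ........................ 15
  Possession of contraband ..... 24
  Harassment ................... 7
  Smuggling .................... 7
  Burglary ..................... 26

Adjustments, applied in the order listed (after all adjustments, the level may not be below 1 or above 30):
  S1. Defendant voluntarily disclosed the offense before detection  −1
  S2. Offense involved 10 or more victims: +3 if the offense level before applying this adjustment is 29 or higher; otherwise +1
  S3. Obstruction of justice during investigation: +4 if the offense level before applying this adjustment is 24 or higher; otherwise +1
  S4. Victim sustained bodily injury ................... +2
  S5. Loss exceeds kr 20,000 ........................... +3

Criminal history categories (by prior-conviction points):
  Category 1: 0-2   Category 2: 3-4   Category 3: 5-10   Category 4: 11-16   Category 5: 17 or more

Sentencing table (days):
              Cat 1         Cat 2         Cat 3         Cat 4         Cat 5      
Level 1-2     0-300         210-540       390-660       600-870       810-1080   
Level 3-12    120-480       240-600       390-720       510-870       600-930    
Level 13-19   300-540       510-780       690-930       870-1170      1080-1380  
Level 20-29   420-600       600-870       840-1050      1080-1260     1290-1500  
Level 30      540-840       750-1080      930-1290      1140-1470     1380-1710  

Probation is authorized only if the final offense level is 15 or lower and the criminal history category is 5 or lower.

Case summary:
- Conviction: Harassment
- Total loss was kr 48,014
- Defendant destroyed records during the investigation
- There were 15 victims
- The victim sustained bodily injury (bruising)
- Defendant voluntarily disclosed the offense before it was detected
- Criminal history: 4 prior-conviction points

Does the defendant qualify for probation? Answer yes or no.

Yes

Base offense level for harassment: 7.
S1 applies: 7 − 1 = 6.
S2 applies (level before this adjustment is 6 < 29, so +1): 6 + 1 = 7.
S3 applies (level before this adjustment is 7 < 24, so +1): 7 + 1 = 8.
S4 applies: 8 + 2 = 10.
S5 applies: 10 + 3 = 13.
Final offense level: 13.
Criminal history: 4 prior points → Category 2 (3-4).
Level 13 falls in the 13-19 band.
Grid: Level 13-19 × Category 2 = 510-780 days.
Probation check: level 13 ≤ 15 and category 2 ≤ 5 → eligible.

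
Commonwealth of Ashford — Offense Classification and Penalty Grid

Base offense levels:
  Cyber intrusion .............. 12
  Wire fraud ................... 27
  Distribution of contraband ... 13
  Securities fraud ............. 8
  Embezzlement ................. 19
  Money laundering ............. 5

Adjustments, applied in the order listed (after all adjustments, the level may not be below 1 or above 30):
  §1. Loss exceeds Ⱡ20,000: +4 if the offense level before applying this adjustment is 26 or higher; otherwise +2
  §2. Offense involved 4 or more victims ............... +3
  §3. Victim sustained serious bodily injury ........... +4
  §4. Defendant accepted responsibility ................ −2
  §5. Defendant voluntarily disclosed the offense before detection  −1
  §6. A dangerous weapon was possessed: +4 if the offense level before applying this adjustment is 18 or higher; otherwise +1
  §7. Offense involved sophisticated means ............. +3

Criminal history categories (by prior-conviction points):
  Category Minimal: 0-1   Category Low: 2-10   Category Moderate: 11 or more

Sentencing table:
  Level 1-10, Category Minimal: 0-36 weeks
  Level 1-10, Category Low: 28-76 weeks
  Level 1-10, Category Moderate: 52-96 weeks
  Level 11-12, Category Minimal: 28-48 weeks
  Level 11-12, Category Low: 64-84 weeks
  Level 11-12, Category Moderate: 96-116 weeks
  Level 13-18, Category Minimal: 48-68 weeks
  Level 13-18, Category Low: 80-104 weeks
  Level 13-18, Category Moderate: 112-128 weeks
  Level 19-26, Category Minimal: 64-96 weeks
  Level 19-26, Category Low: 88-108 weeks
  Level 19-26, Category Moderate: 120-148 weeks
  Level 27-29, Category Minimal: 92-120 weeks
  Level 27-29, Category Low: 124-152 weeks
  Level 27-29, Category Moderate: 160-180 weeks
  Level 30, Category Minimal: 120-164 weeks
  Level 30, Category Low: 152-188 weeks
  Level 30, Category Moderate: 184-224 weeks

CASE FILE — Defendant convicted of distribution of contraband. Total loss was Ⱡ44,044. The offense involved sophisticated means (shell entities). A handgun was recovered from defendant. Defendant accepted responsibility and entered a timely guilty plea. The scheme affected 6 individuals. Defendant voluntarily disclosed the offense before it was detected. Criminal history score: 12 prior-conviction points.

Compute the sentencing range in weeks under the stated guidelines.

Base offense level for distribution of contraband: 13.
§1 applies (level before this adjustment is 13 < 26, so +2): 13 + 2 = 15.
§2 applies: 15 + 3 = 18.
§4 applies: 18 − 2 = 16.
§5 applies: 16 − 1 = 15.
§6 applies (level before this adjustment is 15 < 18, so +1): 15 + 1 = 16.
§7 applies: 16 + 3 = 19.
Final offense level: 19.
Criminal history: 12 prior points → Category Moderate (11+).
Level 19 falls in the 19-26 band.
Grid: Level 19-26 × Category Moderate = 120-148 weeks.

120-148 weeks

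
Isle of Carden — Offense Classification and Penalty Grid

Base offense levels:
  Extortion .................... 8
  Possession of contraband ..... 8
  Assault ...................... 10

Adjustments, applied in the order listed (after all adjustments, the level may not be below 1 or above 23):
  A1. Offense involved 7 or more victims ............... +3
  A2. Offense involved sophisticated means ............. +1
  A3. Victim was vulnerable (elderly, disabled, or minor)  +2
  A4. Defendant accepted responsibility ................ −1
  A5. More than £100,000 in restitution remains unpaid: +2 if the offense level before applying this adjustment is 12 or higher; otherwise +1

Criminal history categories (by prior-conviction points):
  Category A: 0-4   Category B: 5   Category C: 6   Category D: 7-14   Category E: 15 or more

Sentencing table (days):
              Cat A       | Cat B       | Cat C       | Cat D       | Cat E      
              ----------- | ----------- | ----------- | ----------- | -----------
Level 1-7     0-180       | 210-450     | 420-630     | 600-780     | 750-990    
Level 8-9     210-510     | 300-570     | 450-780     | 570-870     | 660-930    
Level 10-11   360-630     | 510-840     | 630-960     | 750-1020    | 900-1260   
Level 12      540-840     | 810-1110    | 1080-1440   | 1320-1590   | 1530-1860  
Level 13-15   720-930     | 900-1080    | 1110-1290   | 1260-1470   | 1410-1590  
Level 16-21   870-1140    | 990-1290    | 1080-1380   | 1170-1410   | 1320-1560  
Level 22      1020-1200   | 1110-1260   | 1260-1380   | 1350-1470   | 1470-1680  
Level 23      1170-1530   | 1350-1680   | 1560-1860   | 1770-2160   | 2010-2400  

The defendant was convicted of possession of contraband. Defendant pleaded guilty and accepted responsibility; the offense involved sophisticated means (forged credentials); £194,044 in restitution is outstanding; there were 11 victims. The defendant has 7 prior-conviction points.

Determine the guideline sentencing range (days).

Base offense level for possession of contraband: 8.
A1 applies: 8 + 3 = 11.
A2 applies: 11 + 1 = 12.
A4 applies: 12 − 1 = 11.
A5 applies (level before this adjustment is 11 < 12, so +1): 11 + 1 = 12.
Final offense level: 12.
Criminal history: 7 prior points → Category D (7-14).
Level 12 falls in the 12 band.
Grid: Level 12 × Category D = 1320-1590 days.

1320-1590 days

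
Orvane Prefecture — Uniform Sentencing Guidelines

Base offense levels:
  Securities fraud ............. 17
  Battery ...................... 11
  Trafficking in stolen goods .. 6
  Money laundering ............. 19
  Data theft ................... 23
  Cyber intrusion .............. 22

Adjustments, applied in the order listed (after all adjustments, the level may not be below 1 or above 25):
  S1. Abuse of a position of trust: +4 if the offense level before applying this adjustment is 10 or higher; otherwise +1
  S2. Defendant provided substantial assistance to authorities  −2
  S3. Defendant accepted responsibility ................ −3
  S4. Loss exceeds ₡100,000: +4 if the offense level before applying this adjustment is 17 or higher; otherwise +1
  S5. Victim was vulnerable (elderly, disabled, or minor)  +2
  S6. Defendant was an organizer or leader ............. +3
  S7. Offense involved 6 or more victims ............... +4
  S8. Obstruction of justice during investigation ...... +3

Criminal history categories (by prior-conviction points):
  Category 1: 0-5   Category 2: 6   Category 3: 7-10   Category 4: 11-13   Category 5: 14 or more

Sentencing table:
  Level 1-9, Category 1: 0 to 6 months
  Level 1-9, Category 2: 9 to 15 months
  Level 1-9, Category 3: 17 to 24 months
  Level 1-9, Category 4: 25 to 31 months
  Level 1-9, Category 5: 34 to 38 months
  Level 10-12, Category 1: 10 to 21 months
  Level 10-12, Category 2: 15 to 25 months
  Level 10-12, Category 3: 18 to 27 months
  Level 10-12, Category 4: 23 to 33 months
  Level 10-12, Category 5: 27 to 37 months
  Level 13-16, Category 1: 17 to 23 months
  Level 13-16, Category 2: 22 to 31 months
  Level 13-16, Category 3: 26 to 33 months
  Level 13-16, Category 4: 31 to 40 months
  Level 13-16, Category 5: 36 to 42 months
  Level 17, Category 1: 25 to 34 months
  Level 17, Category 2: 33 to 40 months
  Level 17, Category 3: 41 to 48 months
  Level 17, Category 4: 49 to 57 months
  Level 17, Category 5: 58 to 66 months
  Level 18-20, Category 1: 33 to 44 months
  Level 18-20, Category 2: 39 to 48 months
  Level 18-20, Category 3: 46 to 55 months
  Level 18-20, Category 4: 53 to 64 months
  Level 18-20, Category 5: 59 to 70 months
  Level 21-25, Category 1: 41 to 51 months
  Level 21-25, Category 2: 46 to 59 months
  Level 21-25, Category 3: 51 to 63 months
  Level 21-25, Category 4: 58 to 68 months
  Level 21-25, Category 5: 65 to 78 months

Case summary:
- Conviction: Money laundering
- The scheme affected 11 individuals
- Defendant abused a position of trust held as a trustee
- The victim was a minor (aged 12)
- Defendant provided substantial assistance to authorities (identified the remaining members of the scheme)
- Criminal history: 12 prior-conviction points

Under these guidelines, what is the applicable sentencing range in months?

Base offense level for money laundering: 19.
S1 applies (level before this adjustment is 19 ≥ 10, so +4): 19 + 4 = 23.
S2 applies: 23 − 2 = 21.
S3 does not apply.
S4 does not apply.
S5 applies: 21 + 2 = 23.
S6 does not apply.
S7 applies: 23 + 4 = 27.
Level 27 exceeds the maximum of 25; capped at 25.
Final offense level: 25.
Criminal history: 12 prior points → Category 4 (11-13).
Level 25 falls in the 21-25 band.
Grid: Level 21-25 × Category 4 = 58-68 months.

58-68 months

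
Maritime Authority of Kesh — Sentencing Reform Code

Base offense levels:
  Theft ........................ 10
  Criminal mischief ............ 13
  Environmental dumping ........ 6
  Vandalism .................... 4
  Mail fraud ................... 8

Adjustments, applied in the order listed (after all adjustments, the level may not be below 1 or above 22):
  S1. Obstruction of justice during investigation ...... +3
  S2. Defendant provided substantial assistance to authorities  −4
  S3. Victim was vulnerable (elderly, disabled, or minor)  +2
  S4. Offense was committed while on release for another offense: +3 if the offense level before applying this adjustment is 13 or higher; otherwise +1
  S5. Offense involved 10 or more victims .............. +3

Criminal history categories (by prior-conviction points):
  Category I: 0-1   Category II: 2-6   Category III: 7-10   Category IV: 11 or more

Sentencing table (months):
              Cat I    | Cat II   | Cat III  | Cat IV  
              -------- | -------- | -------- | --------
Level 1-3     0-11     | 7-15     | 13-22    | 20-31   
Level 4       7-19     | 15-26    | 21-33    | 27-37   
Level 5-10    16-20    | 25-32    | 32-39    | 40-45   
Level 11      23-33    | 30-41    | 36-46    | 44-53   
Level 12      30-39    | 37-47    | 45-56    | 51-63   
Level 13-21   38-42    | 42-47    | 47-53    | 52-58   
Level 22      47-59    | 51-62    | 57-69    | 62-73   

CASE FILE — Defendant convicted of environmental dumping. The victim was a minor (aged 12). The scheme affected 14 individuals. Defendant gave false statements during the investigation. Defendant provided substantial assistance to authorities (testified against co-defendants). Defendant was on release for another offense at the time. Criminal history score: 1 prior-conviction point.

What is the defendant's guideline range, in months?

Base offense level for environmental dumping: 6.
S1 applies: 6 + 3 = 9.
S2 applies: 9 − 4 = 5.
S3 applies: 5 + 2 = 7.
S4 applies (level before this adjustment is 7 < 13, so +1): 7 + 1 = 8.
S5 applies: 8 + 3 = 11.
Final offense level: 11.
Criminal history: 1 prior point → Category I (0-1).
Level 11 falls in the 11 band.
Grid: Level 11 × Category I = 23-33 months.

23-33 months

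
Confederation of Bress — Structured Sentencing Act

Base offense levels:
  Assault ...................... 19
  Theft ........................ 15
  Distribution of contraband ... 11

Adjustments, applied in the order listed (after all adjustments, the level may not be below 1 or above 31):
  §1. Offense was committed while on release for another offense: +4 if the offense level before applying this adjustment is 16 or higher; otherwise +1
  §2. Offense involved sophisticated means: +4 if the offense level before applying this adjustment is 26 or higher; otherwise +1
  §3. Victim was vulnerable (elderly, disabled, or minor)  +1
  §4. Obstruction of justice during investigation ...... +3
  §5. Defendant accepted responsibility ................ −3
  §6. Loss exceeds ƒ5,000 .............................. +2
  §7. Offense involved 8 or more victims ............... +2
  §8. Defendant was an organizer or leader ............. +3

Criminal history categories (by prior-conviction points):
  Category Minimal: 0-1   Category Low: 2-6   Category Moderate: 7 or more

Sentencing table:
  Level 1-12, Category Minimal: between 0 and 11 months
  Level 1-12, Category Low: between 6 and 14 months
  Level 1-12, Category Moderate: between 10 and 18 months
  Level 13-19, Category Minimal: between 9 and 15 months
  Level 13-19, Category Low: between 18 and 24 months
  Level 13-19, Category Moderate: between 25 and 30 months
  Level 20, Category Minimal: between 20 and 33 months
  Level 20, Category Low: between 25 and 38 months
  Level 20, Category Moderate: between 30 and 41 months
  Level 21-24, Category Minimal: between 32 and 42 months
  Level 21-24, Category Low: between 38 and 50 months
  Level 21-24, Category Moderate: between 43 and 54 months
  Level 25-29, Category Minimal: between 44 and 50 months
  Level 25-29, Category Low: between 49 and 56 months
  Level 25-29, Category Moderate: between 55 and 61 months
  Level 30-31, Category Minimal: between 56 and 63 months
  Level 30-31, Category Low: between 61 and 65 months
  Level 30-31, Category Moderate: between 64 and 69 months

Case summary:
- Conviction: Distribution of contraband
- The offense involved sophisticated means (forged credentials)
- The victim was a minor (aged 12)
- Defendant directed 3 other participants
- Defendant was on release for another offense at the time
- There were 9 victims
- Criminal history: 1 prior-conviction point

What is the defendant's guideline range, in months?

Base offense level for distribution of contraband: 11.
§1 applies (level before this adjustment is 11 < 16, so +1): 11 + 1 = 12.
§2 applies (level before this adjustment is 12 < 26, so +1): 12 + 1 = 13.
§3 applies: 13 + 1 = 14.
§6 does not apply.
§7 applies: 14 + 2 = 16.
§8 applies: 16 + 3 = 19.
Final offense level: 19.
Criminal history: 1 prior point → Category Minimal (0-1).
Level 19 falls in the 13-19 band.
Grid: Level 13-19 × Category Minimal = 9-15 months.

9-15 months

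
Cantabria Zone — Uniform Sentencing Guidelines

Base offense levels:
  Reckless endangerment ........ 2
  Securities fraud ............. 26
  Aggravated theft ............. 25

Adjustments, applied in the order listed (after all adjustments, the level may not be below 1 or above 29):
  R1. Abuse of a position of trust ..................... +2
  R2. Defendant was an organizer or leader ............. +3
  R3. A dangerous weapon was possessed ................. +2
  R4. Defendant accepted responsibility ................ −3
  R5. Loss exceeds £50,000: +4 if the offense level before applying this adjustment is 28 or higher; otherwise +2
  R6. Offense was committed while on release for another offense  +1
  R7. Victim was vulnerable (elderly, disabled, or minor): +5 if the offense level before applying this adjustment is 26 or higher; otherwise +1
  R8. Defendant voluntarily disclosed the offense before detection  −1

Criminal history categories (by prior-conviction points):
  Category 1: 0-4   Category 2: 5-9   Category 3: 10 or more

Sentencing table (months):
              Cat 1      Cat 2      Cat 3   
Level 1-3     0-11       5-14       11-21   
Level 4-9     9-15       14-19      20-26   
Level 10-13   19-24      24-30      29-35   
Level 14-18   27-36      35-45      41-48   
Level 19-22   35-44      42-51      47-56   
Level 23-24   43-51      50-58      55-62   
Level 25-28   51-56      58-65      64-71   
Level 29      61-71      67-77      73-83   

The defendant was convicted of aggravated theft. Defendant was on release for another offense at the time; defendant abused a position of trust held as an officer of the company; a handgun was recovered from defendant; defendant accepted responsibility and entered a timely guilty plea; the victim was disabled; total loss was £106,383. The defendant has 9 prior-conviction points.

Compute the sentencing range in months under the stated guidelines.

Base offense level for aggravated theft: 25.
R1 applies: 25 + 2 = 27.
R3 applies: 27 + 2 = 29.
R4 applies: 29 − 3 = 26.
R5 applies (level before this adjustment is 26 < 28, so +2): 26 + 2 = 28.
R6 applies: 28 + 1 = 29.
R7 applies (level before this adjustment is 29 ≥ 26, so +5): 29 + 5 = 34.
R8 does not apply.
Level 34 exceeds the maximum of 29; capped at 29.
Final offense level: 29.
Criminal history: 9 prior points → Category 2 (5-9).
Level 29 falls in the 29 band.
Grid: Level 29 × Category 2 = 67-77 months.

67-77 months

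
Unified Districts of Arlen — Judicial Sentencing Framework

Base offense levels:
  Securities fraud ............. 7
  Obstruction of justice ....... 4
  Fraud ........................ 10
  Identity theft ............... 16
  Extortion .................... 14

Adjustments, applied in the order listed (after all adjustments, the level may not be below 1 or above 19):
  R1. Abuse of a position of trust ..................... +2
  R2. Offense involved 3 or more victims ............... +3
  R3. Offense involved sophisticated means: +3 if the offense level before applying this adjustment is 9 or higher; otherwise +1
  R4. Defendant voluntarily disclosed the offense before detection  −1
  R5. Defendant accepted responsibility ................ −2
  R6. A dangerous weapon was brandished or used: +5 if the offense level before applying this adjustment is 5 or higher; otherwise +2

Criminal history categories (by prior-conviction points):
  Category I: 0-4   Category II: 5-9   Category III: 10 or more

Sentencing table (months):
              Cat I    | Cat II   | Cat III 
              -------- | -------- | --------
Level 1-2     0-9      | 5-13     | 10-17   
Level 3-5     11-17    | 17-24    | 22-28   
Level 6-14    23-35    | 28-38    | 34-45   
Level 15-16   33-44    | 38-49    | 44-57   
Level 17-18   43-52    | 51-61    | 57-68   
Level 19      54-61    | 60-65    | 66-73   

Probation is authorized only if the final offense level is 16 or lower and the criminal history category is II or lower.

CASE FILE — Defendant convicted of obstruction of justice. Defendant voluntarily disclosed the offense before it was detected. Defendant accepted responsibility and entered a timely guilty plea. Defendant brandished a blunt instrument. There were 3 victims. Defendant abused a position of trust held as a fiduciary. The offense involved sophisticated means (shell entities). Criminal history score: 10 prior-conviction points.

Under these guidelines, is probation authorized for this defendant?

Base offense level for obstruction of justice: 4.
R1 applies: 4 + 2 = 6.
R2 applies: 6 + 3 = 9.
R3 applies (level before this adjustment is 9 ≥ 9, so +3): 9 + 3 = 12.
R4 applies: 12 − 1 = 11.
R5 applies: 11 − 2 = 9.
R6 applies (level before this adjustment is 9 ≥ 5, so +5): 9 + 5 = 14.
Final offense level: 14.
Criminal history: 10 prior points → Category III (10+).
Level 14 falls in the 6-14 band.
Grid: Level 6-14 × Category III = 34-45 months.
Probation check: level 14 ≤ 16 and category III > II → not eligible.

No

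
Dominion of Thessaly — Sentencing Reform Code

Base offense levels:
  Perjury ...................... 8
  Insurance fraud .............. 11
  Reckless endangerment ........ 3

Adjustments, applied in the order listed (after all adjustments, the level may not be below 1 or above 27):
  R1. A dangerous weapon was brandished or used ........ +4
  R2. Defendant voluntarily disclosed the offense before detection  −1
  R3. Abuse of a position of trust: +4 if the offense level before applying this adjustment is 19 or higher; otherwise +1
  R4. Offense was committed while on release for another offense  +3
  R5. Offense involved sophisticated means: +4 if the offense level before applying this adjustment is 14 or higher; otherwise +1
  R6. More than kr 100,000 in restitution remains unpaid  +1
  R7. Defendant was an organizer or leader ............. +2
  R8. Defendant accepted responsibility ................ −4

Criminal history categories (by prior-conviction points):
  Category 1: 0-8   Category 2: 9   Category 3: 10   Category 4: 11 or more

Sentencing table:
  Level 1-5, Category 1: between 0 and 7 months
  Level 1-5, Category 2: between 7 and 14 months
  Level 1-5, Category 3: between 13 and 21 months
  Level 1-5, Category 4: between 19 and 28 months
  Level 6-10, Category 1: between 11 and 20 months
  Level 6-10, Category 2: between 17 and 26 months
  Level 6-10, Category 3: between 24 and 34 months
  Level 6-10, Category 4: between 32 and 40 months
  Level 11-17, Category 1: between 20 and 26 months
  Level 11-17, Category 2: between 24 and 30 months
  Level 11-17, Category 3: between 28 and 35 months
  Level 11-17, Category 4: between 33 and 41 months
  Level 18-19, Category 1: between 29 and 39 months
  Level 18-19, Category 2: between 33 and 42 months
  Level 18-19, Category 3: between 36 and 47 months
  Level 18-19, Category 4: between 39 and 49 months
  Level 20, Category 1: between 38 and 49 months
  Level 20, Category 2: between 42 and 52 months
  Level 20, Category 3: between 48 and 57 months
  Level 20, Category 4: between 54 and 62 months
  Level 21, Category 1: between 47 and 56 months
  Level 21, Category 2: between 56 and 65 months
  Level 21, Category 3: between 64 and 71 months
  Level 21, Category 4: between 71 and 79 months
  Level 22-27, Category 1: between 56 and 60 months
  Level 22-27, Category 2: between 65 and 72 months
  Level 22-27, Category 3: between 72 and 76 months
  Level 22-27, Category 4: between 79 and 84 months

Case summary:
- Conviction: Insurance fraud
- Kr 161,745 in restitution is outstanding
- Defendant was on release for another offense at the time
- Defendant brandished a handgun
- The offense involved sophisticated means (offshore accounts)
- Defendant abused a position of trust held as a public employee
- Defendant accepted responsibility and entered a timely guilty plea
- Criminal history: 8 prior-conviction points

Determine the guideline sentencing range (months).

38-49 months

Base offense level for insurance fraud: 11.
R1 applies: 11 + 4 = 15.
R3 applies (level before this adjustment is 15 < 19, so +1): 15 + 1 = 16.
R4 applies: 16 + 3 = 19.
R5 applies (level before this adjustment is 19 ≥ 14, so +4): 19 + 4 = 23.
R6 applies: 23 + 1 = 24.
R7 does not apply.
R8 applies: 24 − 4 = 20.
Final offense level: 20.
Criminal history: 8 prior points → Category 1 (0-8).
Level 20 falls in the 20 band.
Grid: Level 20 × Category 1 = 38-49 months.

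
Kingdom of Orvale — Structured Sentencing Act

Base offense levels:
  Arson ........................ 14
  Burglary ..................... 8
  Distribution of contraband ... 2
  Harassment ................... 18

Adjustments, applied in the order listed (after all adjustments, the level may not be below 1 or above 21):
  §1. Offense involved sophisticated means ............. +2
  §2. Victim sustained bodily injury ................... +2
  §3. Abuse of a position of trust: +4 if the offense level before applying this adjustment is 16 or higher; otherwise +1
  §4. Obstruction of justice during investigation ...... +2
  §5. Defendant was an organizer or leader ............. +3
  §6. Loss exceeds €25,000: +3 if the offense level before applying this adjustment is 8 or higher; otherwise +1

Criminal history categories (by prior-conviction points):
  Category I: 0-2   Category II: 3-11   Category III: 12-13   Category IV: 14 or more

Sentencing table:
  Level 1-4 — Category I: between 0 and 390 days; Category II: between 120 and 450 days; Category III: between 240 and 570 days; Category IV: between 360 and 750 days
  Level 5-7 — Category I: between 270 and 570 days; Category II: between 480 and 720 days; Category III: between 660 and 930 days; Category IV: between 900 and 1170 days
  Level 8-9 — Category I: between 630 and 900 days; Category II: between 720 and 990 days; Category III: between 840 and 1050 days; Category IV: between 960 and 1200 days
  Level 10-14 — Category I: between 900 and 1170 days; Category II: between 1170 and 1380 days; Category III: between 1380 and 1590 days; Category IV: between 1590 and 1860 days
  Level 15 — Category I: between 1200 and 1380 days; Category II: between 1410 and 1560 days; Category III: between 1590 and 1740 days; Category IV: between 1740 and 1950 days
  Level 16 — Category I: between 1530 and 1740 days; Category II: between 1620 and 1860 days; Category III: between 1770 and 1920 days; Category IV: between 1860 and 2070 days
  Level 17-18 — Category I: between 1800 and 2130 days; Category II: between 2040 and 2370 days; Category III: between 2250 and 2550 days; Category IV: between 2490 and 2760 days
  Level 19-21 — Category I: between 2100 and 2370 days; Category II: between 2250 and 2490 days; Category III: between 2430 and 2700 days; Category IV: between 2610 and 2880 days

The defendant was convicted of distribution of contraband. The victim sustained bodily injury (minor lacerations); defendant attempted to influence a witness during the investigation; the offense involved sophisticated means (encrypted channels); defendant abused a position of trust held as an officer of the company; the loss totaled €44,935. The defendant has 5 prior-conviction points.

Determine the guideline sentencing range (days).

1170-1380 days

Base offense level for distribution of contraband: 2.
§1 applies: 2 + 2 = 4.
§2 applies: 4 + 2 = 6.
§3 applies (level before this adjustment is 6 < 16, so +1): 6 + 1 = 7.
§4 applies: 7 + 2 = 9.
§6 applies (level before this adjustment is 9 ≥ 8, so +3): 9 + 3 = 12.
Final offense level: 12.
Criminal history: 5 prior points → Category II (3-11).
Level 12 falls in the 10-14 band.
Grid: Level 10-14 × Category II = 1170-1380 days.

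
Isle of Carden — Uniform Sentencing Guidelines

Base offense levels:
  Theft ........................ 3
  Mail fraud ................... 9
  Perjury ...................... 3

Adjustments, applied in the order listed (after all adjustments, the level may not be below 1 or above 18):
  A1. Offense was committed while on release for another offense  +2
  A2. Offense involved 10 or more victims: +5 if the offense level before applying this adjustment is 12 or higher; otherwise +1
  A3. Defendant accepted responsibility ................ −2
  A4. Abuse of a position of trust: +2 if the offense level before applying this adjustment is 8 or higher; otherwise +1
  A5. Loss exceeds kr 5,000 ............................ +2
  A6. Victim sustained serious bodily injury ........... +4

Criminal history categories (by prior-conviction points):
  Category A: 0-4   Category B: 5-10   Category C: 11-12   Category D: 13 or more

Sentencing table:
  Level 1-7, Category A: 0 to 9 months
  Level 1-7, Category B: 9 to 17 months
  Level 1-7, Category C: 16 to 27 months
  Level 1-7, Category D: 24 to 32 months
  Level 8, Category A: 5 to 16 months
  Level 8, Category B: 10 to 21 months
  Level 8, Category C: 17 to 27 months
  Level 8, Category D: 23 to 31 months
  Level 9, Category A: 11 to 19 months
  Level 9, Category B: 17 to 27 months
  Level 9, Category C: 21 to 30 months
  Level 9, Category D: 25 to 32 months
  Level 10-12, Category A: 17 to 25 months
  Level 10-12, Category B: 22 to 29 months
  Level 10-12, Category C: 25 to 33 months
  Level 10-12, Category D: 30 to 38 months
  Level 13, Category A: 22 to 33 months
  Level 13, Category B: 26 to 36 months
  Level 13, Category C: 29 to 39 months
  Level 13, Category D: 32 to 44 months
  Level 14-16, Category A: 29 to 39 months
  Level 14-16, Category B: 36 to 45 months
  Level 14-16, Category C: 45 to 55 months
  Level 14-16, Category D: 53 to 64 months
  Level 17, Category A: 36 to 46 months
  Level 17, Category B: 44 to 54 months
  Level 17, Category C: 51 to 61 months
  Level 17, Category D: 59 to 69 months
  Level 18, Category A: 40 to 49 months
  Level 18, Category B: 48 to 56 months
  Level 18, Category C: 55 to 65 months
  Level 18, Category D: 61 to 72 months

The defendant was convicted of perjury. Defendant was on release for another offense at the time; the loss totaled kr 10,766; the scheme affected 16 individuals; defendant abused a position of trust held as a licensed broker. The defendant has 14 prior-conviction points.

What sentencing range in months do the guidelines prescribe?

25-32 months

Base offense level for perjury: 3.
A1 applies: 3 + 2 = 5.
A2 applies (level before this adjustment is 5 < 12, so +1): 5 + 1 = 6.
A4 applies (level before this adjustment is 6 < 8, so +1): 6 + 1 = 7.
A5 applies: 7 + 2 = 9.
Final offense level: 9.
Criminal history: 14 prior points → Category D (13+).
Level 9 falls in the 9 band.
Grid: Level 9 × Category D = 25-32 months.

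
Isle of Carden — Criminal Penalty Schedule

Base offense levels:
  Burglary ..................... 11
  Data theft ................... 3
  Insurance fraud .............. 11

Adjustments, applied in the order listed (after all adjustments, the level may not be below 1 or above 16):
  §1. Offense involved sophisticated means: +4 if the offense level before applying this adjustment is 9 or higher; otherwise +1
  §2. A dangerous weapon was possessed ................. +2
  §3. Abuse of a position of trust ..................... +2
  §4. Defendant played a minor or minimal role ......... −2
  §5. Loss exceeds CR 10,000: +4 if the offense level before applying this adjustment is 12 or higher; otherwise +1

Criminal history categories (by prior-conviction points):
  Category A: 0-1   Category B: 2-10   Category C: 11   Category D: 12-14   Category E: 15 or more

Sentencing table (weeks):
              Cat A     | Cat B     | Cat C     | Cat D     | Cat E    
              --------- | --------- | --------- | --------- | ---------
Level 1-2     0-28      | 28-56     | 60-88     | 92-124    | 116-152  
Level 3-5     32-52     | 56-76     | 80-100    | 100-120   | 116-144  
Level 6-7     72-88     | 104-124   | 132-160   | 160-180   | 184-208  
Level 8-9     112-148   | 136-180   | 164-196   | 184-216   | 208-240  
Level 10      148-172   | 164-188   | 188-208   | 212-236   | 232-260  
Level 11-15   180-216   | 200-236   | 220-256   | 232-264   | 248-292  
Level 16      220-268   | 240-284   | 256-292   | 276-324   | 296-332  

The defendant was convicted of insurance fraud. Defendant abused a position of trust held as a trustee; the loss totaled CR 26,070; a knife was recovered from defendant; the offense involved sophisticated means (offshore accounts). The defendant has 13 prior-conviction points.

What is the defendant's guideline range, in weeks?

276-324 weeks

Base offense level for insurance fraud: 11.
§1 applies (level before this adjustment is 11 ≥ 9, so +4): 11 + 4 = 15.
§2 applies: 15 + 2 = 17.
§3 applies: 17 + 2 = 19.
§5 applies (level before this adjustment is 19 ≥ 12, so +4): 19 + 4 = 23.
Level 23 exceeds the maximum of 16; capped at 16.
Final offense level: 16.
Criminal history: 13 prior points → Category D (12-14).
Level 16 falls in the 16 band.
Grid: Level 16 × Category D = 276-324 weeks.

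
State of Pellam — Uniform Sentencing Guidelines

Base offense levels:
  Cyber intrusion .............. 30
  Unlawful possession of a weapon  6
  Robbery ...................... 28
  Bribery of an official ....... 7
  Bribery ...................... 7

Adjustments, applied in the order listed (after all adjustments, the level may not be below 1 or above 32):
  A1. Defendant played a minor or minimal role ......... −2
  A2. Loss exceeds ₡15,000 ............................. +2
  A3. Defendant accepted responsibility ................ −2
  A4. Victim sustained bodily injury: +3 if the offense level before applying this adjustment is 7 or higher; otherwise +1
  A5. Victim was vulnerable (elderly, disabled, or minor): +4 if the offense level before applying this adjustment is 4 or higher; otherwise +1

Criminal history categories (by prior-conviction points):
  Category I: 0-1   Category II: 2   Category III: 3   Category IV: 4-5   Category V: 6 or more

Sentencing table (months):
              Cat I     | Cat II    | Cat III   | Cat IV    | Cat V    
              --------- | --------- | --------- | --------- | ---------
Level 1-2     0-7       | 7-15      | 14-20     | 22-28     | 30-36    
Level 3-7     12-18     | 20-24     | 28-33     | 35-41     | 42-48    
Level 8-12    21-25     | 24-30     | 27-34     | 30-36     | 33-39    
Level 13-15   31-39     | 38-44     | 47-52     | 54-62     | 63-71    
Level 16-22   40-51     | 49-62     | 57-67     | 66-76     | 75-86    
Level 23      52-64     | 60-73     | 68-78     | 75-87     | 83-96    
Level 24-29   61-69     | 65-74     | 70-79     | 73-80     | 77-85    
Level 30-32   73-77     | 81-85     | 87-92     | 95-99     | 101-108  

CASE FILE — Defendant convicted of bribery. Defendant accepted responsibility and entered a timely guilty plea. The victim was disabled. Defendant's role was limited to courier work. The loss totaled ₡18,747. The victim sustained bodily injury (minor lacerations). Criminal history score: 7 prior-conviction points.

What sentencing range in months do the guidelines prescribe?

33-39 months

Base offense level for bribery: 7.
A1 applies: 7 − 2 = 5.
A2 applies: 5 + 2 = 7.
A3 applies: 7 − 2 = 5.
A4 applies (level before this adjustment is 5 < 7, so +1): 5 + 1 = 6.
A5 applies (level before this adjustment is 6 ≥ 4, so +4): 6 + 4 = 10.
Final offense level: 10.
Criminal history: 7 prior points → Category V (6+).
Level 10 falls in the 8-12 band.
Grid: Level 8-12 × Category V = 33-39 months.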